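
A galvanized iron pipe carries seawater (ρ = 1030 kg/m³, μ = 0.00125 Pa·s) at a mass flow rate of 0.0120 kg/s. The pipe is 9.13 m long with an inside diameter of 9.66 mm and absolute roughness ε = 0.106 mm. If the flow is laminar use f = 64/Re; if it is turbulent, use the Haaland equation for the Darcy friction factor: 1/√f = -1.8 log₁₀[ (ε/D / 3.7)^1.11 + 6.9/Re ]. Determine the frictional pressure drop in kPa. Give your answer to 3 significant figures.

ΔP ≈ 0.622 kPa

A = πD²/4 = π(0.00966)²/4 = 7.329e-05 m²; mean velocity V = ṁ/(ρA) = 0.012/(1030 · 7.329e-05) = 0.159 m/s.
Reynolds number Re = ρVD/μ = 1030 · 0.159 · 0.00966 / 0.00125 = 1265.
Re < 2300 → laminar flow, so f = 64/Re = 64/1265 = 0.05058 (the turbulent correlation is not needed).
Darcy-Weisbach: ΔP = f(L/D)(ρV²/2) = 0.05058·(9.13/0.00966)·(1030·0.159²/2) = 0.05058·945.1·13.01 = 622.1 Pa.
ΔP = 622.1 Pa = 0.622 kPa.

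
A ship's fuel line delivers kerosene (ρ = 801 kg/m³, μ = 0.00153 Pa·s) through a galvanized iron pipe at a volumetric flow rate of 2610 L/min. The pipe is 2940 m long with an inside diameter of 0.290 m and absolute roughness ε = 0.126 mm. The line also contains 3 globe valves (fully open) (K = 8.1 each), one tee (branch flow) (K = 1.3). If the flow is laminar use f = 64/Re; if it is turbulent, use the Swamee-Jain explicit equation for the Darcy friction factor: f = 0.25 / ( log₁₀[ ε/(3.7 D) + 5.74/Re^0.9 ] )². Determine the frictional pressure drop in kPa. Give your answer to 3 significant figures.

Q = 2610 L/min = 2610/60000 = 0.0435 m³/s.
Cross-sectional area A = πD²/4 = π(0.29)²/4 = 0.06605 m²; mean velocity V = Q/A = 0.0435/0.06605 = 0.6586 m/s.
Reynolds number Re = ρVD/μ = 801 · 0.6586 · 0.29 / 0.00153 = 9.999e+04.
Re > 4000 → turbulent. Relative roughness ε/D = 0.000126/0.29 = 0.000434. Swamee-Jain: f = 0.25/(log₁₀[0.000434/3.7 + 5.74/9.999e+04^0.9])² = 0.25/(log₁₀[0.000117 + 0.000182])² = 0.25/(-3.524)² = 0.02013.
Total minor-loss coefficient ΣK = 3·8.1 + 1·1.3 = 25.6.
ΔP = [f·L/D + ΣK]·(ρV²/2) = [0.02013·2940/0.29 + 25.6]·(801·0.6586²/2) = [204 + 25.6]·173.7 = 3.989e+04 Pa.
ΔP = 3.989e+04 Pa = 39.9 kPa.

ΔP ≈ 39.9 kPa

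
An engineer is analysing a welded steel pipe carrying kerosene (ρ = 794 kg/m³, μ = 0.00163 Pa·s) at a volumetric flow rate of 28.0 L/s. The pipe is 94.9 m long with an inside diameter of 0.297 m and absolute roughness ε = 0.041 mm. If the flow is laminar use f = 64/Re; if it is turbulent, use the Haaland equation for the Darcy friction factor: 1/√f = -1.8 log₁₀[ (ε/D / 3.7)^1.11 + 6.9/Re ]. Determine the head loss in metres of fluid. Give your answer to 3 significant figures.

h_f ≈ 0.0544 m

Q = 28.0 L/s = 28.0/1000 = 0.028 m³/s.
Cross-sectional area A = πD²/4 = π(0.297)²/4 = 0.06928 m²; mean velocity V = Q/A = 0.028/0.06928 = 0.4042 m/s.
Reynolds number Re = ρVD/μ = 794 · 0.4042 · 0.297 / 0.00163 = 5.847e+04.
Re > 4000 → turbulent. Relative roughness ε/D = 4.1e-05/0.297 = 0.000138. Haaland: 1/√f = -1.8 log₁₀[(0.000138/3.7)^1.11 + 6.9/5.847e+04] = -1.8 log₁₀[1.22e-05 + 0.000118] = 6.994, so f = 0.02044.
Darcy-Weisbach: ΔP = f(L/D)(ρV²/2) = 0.02044·(94.9/0.297)·(794·0.4042²/2) = 0.02044·319.5·64.85 = 423.6 Pa.
Head loss h_f = ΔP/(ρg) = 423.6/(794·9.81) = 0.0544 m.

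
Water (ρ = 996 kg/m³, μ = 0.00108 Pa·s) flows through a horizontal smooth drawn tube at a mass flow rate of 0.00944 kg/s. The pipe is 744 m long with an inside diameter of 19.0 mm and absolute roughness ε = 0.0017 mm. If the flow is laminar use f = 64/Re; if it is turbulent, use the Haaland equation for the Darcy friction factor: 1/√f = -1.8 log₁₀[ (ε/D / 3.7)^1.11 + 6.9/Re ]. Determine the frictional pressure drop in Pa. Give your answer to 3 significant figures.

ΔP ≈ 2380 Pa

A = πD²/4 = π(0.019)²/4 = 0.0002835 m²; mean velocity V = ṁ/(ρA) = 0.00944/(996 · 0.0002835) = 0.03343 m/s.
Reynolds number Re = ρVD/μ = 996 · 0.03343 · 0.019 / 0.00108 = 585.7.
Re < 2300 → laminar flow, so f = 64/Re = 64/585.7 = 0.1093 (the turbulent correlation is not needed).
Darcy-Weisbach: ΔP = f(L/D)(ρV²/2) = 0.1093·(744/0.019)·(996·0.03343²/2) = 0.1093·3.916e+04·0.5565 = 2381 Pa.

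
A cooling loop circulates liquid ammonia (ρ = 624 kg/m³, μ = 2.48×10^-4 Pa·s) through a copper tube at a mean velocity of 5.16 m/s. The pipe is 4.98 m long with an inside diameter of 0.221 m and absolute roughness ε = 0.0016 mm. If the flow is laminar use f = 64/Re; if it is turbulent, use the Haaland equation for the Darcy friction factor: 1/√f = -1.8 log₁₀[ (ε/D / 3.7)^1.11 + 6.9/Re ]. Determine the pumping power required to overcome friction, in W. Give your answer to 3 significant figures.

P ≈ 372 W

Reynolds number Re = ρVD/μ = 624 · 5.16 · 0.221 / 0.000248 = 2.869e+06.
Re > 4000 → turbulent. Relative roughness ε/D = 1.6e-06/0.221 = 7.24e-06. Haaland: 1/√f = -1.8 log₁₀[(7.24e-06/3.7)^1.11 + 6.9/2.869e+06] = -1.8 log₁₀[4.61e-07 + 2.4e-06] = 9.977, so f = 0.01005.
Darcy-Weisbach: ΔP = f(L/D)(ρV²/2) = 0.01005·(4.98/0.221)·(624·5.16²/2) = 0.01005·22.53·8307 = 1881 Pa.
Q = V·A = 5.16·0.03836 = 0.1979 m³/s.
Pumping power P = QΔP = 0.1979·1881 = 372.2 W = 372 W.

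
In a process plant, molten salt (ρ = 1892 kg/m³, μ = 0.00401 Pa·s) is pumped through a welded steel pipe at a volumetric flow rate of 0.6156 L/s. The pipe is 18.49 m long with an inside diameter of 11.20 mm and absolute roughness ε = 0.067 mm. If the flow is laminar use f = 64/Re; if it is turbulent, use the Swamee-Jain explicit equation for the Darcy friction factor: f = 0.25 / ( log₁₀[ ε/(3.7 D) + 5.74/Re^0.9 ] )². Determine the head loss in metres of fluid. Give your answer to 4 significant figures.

Q = 0.6156 L/s = 0.6156/1000 = 0.0006156 m³/s.
Cross-sectional area A = πD²/4 = π(0.0112)²/4 = 9.852e-05 m²; mean velocity V = Q/A = 0.0006156/9.852e-05 = 6.248 m/s.
Reynolds number Re = ρVD/μ = 1892 · 6.248 · 0.0112 / 0.00401 = 3.302e+04.
Re > 4000 → turbulent. Relative roughness ε/D = 6.7e-05/0.0112 = 0.00598. Swamee-Jain: f = 0.25/(log₁₀[0.00598/3.7 + 5.74/3.302e+04^0.9])² = 0.25/(log₁₀[0.00162 + 0.000492])² = 0.25/(-2.676)² = 0.03491.
Darcy-Weisbach: ΔP = f(L/D)(ρV²/2) = 0.03491·(18.49/0.0112)·(1892·6.248²/2) = 0.03491·1651·3.693e+04 = 2.129e+06 Pa.
Head loss h_f = ΔP/(ρg) = 2.129e+06/(1892·9.81) = 114.7 m.

h_f ≈ 114.7 m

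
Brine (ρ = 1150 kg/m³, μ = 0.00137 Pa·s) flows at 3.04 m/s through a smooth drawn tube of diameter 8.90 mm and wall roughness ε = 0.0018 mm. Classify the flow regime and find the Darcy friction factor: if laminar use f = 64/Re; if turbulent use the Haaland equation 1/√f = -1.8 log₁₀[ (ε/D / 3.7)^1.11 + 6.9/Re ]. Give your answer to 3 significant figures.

f ≈ 0.0253

Re = ρVD/μ = 1150·3.04·0.0089/0.00137 = 2.271e+04.
Re > 4000 → turbulent. ε/D = 1.8e-06/0.0089 = 0.000202; Haaland: 1/√f = -1.8 log₁₀[1.86e-05 + 0.000304] = 6.285, so f = 0.02532.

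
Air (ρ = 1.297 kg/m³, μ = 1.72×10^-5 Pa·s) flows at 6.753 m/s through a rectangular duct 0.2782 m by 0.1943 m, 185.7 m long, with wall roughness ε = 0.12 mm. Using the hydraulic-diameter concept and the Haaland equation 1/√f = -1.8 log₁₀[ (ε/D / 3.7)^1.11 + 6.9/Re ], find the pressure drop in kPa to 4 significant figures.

Hydraulic diameter D_h = 4A/P = 4·(0.2782·0.1943)/(2·(0.2782+0.1943)) = 0.2162/0.945 = 0.2288 m.
Re = ρVD_h/μ = 1.297·6.753·0.2288/1.72e-05 = 1.165e+05.
ε/D_h = 0.00012/0.2288 = 0.000524; Haaland gives 1/√f = -1.8 log₁₀[5.35e-05+5.92e-05] = 7.107, so f = 0.0198.
ΔP = f(L/D_h)(ρV²/2) = 0.0198·185.7/0.2288·29.57 = 475.3 Pa.
ΔP = 0.4753 kPa.

ΔP ≈ 0.4753 kPa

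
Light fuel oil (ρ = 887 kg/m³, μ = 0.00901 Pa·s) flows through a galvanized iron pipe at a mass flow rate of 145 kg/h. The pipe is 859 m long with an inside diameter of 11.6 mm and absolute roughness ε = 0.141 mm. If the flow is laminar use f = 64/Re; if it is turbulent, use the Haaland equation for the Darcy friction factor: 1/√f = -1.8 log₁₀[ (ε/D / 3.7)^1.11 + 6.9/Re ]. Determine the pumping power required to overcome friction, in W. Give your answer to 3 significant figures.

P ≈ 35.9 W

ṁ = 145 kg/h = 145/3600 = 0.04028 kg/s.
A = πD²/4 = π(0.0116)²/4 = 0.0001057 m²; mean velocity V = ṁ/(ρA) = 0.04028/(887 · 0.0001057) = 0.4297 m/s.
Reynolds number Re = ρVD/μ = 887 · 0.4297 · 0.0116 / 0.00901 = 490.7.
Re < 2300 → laminar flow, so f = 64/Re = 64/490.7 = 0.1304 (the turbulent correlation is not needed).
Darcy-Weisbach: ΔP = f(L/D)(ρV²/2) = 0.1304·(859/0.0116)·(887·0.4297²/2) = 0.1304·7.405e+04·81.88 = 7.908e+05 Pa.
Q = ṁ/ρ = 0.04028/887 = 4.541e-05 m³/s.
Pumping power P = QΔP = 4.541e-05·7.908e+05 = 35.91 W = 35.9 W.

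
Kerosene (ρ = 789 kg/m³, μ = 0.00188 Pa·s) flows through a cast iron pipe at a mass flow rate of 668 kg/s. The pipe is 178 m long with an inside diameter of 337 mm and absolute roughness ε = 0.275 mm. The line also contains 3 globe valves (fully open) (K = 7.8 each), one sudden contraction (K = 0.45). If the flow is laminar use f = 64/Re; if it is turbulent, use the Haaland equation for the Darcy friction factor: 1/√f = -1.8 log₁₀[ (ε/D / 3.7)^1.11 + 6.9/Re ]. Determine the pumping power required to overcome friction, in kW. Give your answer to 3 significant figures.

P ≈ 1020 kW

A = πD²/4 = π(0.337)²/4 = 0.0892 m²; mean velocity V = ṁ/(ρA) = 668/(789 · 0.0892) = 9.492 m/s.
Reynolds number Re = ρVD/μ = 789 · 9.492 · 0.337 / 0.00188 = 1.342e+06.
Re > 4000 → turbulent. Relative roughness ε/D = 0.000275/0.337 = 0.000816. Haaland: 1/√f = -1.8 log₁₀[(0.000816/3.7)^1.11 + 6.9/1.342e+06] = -1.8 log₁₀[8.74e-05 + 5.14e-06] = 7.261, so f = 0.01897.
Total minor-loss coefficient ΣK = 3·7.8 + 1·0.45 = 23.8.
ΔP = [f·L/D + ΣK]·(ρV²/2) = [0.01897·178/0.337 + 23.8]·(789·9.492²/2) = [10.02 + 23.8]·3.554e+04 = 1.204e+06 Pa.
Q = ṁ/ρ = 668/789 = 0.8466 m³/s.
Pumping power P = QΔP = 0.8466·1.204e+06 = 1019000 W = 1020 kW.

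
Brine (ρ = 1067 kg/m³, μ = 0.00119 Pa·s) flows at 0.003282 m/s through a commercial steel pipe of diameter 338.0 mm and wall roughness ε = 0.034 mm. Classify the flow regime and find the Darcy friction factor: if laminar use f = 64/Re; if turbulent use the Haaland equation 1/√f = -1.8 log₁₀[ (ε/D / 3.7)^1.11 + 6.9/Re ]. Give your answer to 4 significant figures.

f ≈ 0.06434

Re = ρVD/μ = 1067·0.003282·0.338/0.00119 = 994.7.
Re < 2300 → laminar, so f = 64/Re = 0.06434 (roughness is irrelevant in laminar flow).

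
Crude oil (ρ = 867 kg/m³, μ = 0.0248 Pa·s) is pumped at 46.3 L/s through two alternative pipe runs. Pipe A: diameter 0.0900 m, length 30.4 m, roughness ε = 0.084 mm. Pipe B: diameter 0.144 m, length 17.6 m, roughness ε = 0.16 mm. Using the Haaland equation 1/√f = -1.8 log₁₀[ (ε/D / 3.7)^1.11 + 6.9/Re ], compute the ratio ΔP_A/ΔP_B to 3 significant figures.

ΔP_A/ΔP_B ≈ 16.3

Pipe A: V = Q/A = 0.0463/0.006362 = 7.278 m/s; Re = 2.29e+04; ε/D = 0.000933; Haaland → f = 0.02678; ΔP_A = f(L/D)(ρV²/2) = 2.077e+05 Pa.
Pipe B: V = Q/A = 0.0463/0.01629 = 2.843 m/s; Re = 1.431e+04; ε/D = 0.00111; Haaland → f = 0.0298; ΔP_B = f(L/D)(ρV²/2) = 1.276e+04 Pa.
ΔP_A/ΔP_B = 2.077e+05/1.276e+04 = 16.3.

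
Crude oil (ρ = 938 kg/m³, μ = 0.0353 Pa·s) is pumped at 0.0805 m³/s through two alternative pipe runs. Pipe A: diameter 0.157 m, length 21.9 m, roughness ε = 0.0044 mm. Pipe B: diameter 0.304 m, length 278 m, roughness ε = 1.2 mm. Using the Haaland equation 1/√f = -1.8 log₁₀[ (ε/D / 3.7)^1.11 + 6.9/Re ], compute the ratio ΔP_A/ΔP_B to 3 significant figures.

ΔP_A/ΔP_B ≈ 1.56

Pipe A: V = Q/A = 0.0805/0.01936 = 4.158 m/s; Re = 1.735e+04; ε/D = 2.8e-05; Haaland → f = 0.02673; ΔP_A = f(L/D)(ρV²/2) = 3.023e+04 Pa.
Pipe B: V = Q/A = 0.0805/0.07258 = 1.109 m/s; Re = 8959; ε/D = 0.00395; Haaland → f = 0.03682; ΔP_B = f(L/D)(ρV²/2) = 1.942e+04 Pa.
ΔP_A/ΔP_B = 3.023e+04/1.942e+04 = 1.56.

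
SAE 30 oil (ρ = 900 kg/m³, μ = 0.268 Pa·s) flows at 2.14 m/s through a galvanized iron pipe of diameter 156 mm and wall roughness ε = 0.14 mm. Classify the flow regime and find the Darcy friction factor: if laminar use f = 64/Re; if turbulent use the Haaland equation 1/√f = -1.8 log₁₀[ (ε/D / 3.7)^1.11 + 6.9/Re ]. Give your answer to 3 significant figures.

Re = ρVD/μ = 900·2.14·0.156/0.268 = 1121.
Re < 2300 → laminar, so f = 64/Re = 0.05709 (roughness is irrelevant in laminar flow).

f ≈ 0.0571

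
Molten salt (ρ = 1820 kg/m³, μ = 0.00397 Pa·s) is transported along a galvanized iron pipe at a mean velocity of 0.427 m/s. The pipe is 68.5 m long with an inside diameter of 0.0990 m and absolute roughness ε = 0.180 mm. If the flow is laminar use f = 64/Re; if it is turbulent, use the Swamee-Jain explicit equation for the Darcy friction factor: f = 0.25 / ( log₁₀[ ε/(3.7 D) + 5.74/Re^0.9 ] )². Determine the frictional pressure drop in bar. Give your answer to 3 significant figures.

Reynolds number Re = ρVD/μ = 1820 · 0.427 · 0.099 / 0.00397 = 1.938e+04.
Re > 4000 → turbulent. Relative roughness ε/D = 0.00018/0.099 = 0.00182. Swamee-Jain: f = 0.25/(log₁₀[0.00182/3.7 + 5.74/1.938e+04^0.9])² = 0.25/(log₁₀[0.000491 + 0.000795])² = 0.25/(-2.891)² = 0.02992.
Darcy-Weisbach: ΔP = f(L/D)(ρV²/2) = 0.02992·(68.5/0.099)·(1820·0.427²/2) = 0.02992·691.9·165.9 = 3435 Pa.
ΔP = 3435 Pa = 0.0343 bar.

ΔP ≈ 0.0343 bar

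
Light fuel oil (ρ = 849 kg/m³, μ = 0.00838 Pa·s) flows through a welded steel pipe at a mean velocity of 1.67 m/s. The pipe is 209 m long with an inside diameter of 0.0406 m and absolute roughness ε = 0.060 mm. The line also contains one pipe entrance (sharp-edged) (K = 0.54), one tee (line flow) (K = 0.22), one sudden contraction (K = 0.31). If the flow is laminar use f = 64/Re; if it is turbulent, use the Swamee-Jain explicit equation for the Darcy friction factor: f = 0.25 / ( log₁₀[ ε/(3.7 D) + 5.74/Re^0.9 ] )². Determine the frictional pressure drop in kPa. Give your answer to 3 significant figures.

Reynolds number Re = ρVD/μ = 849 · 1.67 · 0.0406 / 0.00838 = 6869.
Re > 4000 → turbulent. Relative roughness ε/D = 6e-05/0.0406 = 0.00148. Swamee-Jain: f = 0.25/(log₁₀[0.00148/3.7 + 5.74/6869^0.9])² = 0.25/(log₁₀[0.000399 + 0.00202])² = 0.25/(-2.616)² = 0.03653.
Total minor-loss coefficient ΣK = 1·0.54 + 1·0.22 + 1·0.31 = 1.07.
ΔP = [f·L/D + ΣK]·(ρV²/2) = [0.03653·209/0.0406 + 1.07]·(849·1.67²/2) = [188.1 + 1.07]·1184 = 2.239e+05 Pa.
ΔP = 2.239e+05 Pa = 224 kPa.

ΔP ≈ 224 kPa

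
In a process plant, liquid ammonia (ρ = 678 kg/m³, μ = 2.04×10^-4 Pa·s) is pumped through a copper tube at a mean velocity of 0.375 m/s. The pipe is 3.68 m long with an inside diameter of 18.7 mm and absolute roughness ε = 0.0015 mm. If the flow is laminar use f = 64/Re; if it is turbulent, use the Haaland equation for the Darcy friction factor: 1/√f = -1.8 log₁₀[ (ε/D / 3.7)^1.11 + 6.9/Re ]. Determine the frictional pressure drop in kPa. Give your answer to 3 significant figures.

ΔP ≈ 0.234 kPa

Reynolds number Re = ρVD/μ = 678 · 0.375 · 0.0187 / 0.000204 = 2.331e+04.
Re > 4000 → turbulent. Relative roughness ε/D = 1.5e-06/0.0187 = 8.02e-05. Haaland: 1/√f = -1.8 log₁₀[(8.02e-05/3.7)^1.11 + 6.9/2.331e+04] = -1.8 log₁₀[6.65e-06 + 0.000296] = 6.334, so f = 0.02492.
Darcy-Weisbach: ΔP = f(L/D)(ρV²/2) = 0.02492·(3.68/0.0187)·(678·0.375²/2) = 0.02492·196.8·47.67 = 233.8 Pa.
ΔP = 233.8 Pa = 0.234 kPa.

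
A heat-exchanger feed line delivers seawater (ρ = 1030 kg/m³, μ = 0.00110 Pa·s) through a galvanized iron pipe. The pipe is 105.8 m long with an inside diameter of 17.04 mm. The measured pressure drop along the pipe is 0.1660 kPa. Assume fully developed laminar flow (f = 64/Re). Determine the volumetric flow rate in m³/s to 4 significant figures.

For laminar flow, f = 64/Re with Re = ρVD/μ, so Darcy-Weisbach reduces to ΔP = 32μLV/D². Solving for V: V = ΔP·D²/(32μL) = 166·(0.01704)²/(32·0.0011·105.8) = 0.01294 m/s.
Check: Re = ρVD/μ = 1030·0.01294·0.01704/0.0011 = 206.5 < 2300, so the laminar assumption holds.
Q = V·A = 0.01294·(π/4·0.01704²) = 2.952e-06 m³/s = 2.952×10^-6 m³/s.

Q ≈ 2.952×10^-6 m³/s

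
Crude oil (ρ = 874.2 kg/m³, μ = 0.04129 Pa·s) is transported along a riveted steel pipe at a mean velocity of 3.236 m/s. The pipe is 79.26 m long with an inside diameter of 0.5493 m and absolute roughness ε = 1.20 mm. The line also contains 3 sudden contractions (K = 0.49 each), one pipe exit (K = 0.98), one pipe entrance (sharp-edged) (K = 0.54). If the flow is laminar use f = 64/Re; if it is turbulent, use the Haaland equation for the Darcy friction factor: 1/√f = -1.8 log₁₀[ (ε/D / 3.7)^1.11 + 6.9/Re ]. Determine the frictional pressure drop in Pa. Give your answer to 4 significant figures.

Reynolds number Re = ρVD/μ = 874.2 · 3.236 · 0.5493 / 0.0413 = 3.763e+04.
Re > 4000 → turbulent. Relative roughness ε/D = 0.0012/0.5493 = 0.00218. Haaland: 1/√f = -1.8 log₁₀[(0.00218/3.7)^1.11 + 6.9/3.763e+04] = -1.8 log₁₀[0.000261 + 0.000183] = 6.035, so f = 0.02746.
Total minor-loss coefficient ΣK = 3·0.49 + 1·0.98 + 1·0.54 = 2.99.
ΔP = [f·L/D + ΣK]·(ρV²/2) = [0.02746·79.26/0.5493 + 2.99]·(874.2·3.236²/2) = [3.962 + 2.99]·4577 = 3.182e+04 Pa.

ΔP ≈ 31820 Pa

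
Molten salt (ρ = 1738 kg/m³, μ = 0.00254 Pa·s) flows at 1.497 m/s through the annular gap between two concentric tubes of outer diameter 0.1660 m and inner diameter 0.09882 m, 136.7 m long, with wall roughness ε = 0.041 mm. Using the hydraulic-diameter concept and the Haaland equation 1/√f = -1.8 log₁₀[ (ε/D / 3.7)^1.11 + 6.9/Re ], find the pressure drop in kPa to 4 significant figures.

ΔP ≈ 85.31 kPa

Hydraulic diameter D_h = 4A/P = D_o - D_i = 0.166 - 0.09882 = 0.06718 m.
Re = ρVD_h/μ = 1738·1.497·0.06718/0.00254 = 6.881e+04.
ε/D_h = 4.1e-05/0.06718 = 0.00061; Haaland gives 1/√f = -1.8 log₁₀[6.33e-05+0.0001] = 6.815, so f = 0.02153.
ΔP = f(L/D_h)(ρV²/2) = 0.02153·136.7/0.06718·1947 = 8.531e+04 Pa.
ΔP = 85.31 kPa.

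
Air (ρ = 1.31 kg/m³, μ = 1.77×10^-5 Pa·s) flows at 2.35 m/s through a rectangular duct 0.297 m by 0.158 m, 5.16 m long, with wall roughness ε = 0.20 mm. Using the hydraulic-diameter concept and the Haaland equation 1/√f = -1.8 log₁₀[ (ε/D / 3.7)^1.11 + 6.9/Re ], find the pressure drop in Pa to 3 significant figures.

ΔP ≈ 2.25 Pa

Hydraulic diameter D_h = 4A/P = 4·(0.297·0.158)/(2·(0.297+0.158)) = 0.1877/0.91 = 0.2063 m.
Re = ρVD_h/μ = 1.31·2.35·0.2063/1.77e-05 = 3.588e+04.
ε/D_h = 0.0002/0.2063 = 0.00097; Haaland gives 1/√f = -1.8 log₁₀[0.000106+0.000192] = 6.346, so f = 0.02483.
ΔP = f(L/D_h)(ρV²/2) = 0.02483·5.16/0.2063·3.617 = 2.247 Pa.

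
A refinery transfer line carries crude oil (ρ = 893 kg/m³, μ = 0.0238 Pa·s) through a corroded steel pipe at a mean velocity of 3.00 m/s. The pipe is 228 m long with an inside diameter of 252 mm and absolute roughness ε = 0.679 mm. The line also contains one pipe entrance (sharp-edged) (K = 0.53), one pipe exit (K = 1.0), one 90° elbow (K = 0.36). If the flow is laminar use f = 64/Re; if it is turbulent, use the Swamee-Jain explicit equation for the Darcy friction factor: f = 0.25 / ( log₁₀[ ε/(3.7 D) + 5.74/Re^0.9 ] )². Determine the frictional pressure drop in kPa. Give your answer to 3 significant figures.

ΔP ≈ 117 kPa

Reynolds number Re = ρVD/μ = 893 · 3 · 0.252 / 0.0238 = 2.837e+04.
Re > 4000 → turbulent. Relative roughness ε/D = 0.000679/0.252 = 0.00269. Swamee-Jain: f = 0.25/(log₁₀[0.00269/3.7 + 5.74/2.837e+04^0.9])² = 0.25/(log₁₀[0.000728 + 0.000564])² = 0.25/(-2.889)² = 0.02996.
Total minor-loss coefficient ΣK = 1·0.53 + 1·1 + 1·0.36 = 1.89.
ΔP = [f·L/D + ΣK]·(ρV²/2) = [0.02996·228/0.252 + 1.89]·(893·3²/2) = [27.11 + 1.89]·4018 = 1.165e+05 Pa.
ΔP = 1.165e+05 Pa = 117 kPa.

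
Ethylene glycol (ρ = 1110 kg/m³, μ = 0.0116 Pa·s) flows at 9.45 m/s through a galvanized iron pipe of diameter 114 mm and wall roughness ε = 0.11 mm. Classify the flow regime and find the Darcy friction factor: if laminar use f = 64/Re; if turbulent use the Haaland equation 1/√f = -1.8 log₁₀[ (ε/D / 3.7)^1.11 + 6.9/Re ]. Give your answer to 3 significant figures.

f ≈ 0.0218

Re = ρVD/μ = 1110·9.45·0.114/0.0116 = 1.031e+05.
Re > 4000 → turbulent. ε/D = 0.00011/0.114 = 0.000965; Haaland: 1/√f = -1.8 log₁₀[0.000105 + 6.69e-05] = 6.775, so f = 0.02178.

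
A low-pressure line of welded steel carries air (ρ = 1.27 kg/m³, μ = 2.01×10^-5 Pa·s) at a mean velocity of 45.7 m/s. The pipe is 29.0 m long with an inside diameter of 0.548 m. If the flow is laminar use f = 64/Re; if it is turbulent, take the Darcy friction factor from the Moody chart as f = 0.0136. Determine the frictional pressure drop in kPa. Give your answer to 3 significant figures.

ΔP ≈ 0.954 kPa

Reynolds number Re = ρVD/μ = 1.27 · 45.7 · 0.548 / 2.01e-05 = 1.582e+06.
Re > 4000 → turbulent; use the Moody-chart value f = 0.0136.
Darcy-Weisbach: ΔP = f(L/D)(ρV²/2) = 0.0136·(29/0.548)·(1.27·45.7²/2) = 0.0136·52.92·1326 = 954.5 Pa.
ΔP = 954.5 Pa = 0.954 kPa.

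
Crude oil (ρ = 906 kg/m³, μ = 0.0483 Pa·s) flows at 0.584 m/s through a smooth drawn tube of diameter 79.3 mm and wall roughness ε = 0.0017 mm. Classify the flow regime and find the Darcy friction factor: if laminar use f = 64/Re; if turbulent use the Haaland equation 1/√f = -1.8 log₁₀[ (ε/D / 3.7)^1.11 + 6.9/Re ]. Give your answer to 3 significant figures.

Re = ρVD/μ = 906·0.584·0.0793/0.0483 = 868.7.
Re < 2300 → laminar, so f = 64/Re = 0.07367 (roughness is irrelevant in laminar flow).

f ≈ 0.0737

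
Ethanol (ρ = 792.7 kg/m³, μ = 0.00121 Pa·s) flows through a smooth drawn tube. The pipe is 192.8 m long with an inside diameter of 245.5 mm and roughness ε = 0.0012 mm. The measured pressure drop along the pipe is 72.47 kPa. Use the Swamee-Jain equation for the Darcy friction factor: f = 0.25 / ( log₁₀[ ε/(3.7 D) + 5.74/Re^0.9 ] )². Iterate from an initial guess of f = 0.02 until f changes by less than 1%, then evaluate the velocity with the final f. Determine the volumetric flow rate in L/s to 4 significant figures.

Q ≈ 204.7 L/s

Rearranging Darcy-Weisbach: V = √(2·ΔP·D/(f·L·ρ)). With ε/D = 1.2e-06/0.2455 = 4.89e-06, iterate starting from f = 0.02:
  f = 0.02 → V = √(2·7.247e+04·0.2455/(0.02·192.8·792.7)) = 3.412 m/s; Re = ρVD/μ = 5.487e+05; f → 0.01296
  f = 0.01296 → V = 4.239 m/s; Re = 6.817e+05; f → 0.01249
  f = 0.01249 → V = 4.317 m/s; Re = 6.944e+05; f → 0.01245
Converged (Δf/f < 1%). With the final f = 0.01245: V = √(2·7.247e+04·0.2455/(0.01245·192.8·792.7)) = 4.324 m/s.
Q = V·A = 4.324·(π/4·0.2455²) = 0.2047 m³/s = 204.7 L/s.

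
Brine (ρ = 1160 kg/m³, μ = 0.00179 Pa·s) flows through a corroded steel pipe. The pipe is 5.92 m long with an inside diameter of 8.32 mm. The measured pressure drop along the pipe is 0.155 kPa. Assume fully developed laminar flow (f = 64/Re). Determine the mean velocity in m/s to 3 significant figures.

V ≈ 0.0316 m/s

For laminar flow, f = 64/Re with Re = ρVD/μ, so Darcy-Weisbach reduces to ΔP = 32μLV/D². Solving for V: V = ΔP·D²/(32μL) = 155·(0.00832)²/(32·0.00179·5.92) = 0.03164 m/s.
Check: Re = ρVD/μ = 1160·0.03164·0.00832/0.00179 = 170.6 < 2300, so the laminar assumption holds.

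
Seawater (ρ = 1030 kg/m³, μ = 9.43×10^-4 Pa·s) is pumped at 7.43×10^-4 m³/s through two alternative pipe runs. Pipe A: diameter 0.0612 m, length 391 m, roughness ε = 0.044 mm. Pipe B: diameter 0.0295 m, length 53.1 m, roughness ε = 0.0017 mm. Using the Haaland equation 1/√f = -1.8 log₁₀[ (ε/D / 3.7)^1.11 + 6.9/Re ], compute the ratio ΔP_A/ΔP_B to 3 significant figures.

Pipe A: V = Q/A = 0.000743/0.002942 = 0.2526 m/s; Re = 1.688e+04; ε/D = 0.000719; Haaland → f = 0.02809; ΔP_A = f(L/D)(ρV²/2) = 5897 Pa.
Pipe B: V = Q/A = 0.000743/0.0006835 = 1.087 m/s; Re = 3.503e+04; ε/D = 5.76e-05; Haaland → f = 0.0226; ΔP_B = f(L/D)(ρV²/2) = 2.476e+04 Pa.
ΔP_A/ΔP_B = 5897/2.476e+04 = 0.238.

ΔP_A/ΔP_B ≈ 0.238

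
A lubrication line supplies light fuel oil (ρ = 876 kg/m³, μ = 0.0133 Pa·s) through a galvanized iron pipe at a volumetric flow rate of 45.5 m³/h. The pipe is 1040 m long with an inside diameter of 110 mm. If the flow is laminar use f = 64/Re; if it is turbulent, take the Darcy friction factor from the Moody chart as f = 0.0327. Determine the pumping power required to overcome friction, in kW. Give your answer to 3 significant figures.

P ≈ 3.03 kW

Q = 45.5 m³/h = 45.5/3600 = 0.01264 m³/s.
Cross-sectional area A = πD²/4 = π(0.11)²/4 = 0.009503 m²; mean velocity V = Q/A = 0.01264/0.009503 = 1.33 m/s.
Reynolds number Re = ρVD/μ = 876 · 1.33 · 0.11 / 0.0133 = 9636.
Re > 4000 → turbulent; use the Moody-chart value f = 0.0327.
Darcy-Weisbach: ΔP = f(L/D)(ρV²/2) = 0.0327·(1040/0.11)·(876·1.33²/2) = 0.0327·9455·774.7 = 2.395e+05 Pa.
Pumping power P = QΔP = 0.01264·2.395e+05 = 3027 W = 3.03 kW.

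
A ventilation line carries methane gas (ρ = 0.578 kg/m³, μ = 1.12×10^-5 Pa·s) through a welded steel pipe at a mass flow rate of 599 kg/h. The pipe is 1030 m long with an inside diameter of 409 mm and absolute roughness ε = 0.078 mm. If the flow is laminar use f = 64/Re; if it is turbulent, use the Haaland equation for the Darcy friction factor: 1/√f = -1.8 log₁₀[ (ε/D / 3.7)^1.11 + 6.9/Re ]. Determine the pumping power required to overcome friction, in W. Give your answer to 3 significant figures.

ṁ = 599 kg/h = 599/3600 = 0.1664 kg/s.
A = πD²/4 = π(0.409)²/4 = 0.1314 m²; mean velocity V = ṁ/(ρA) = 0.1664/(0.578 · 0.1314) = 2.191 m/s.
Reynolds number Re = ρVD/μ = 0.578 · 2.191 · 0.409 / 1.12e-05 = 4.625e+04.
Re > 4000 → turbulent. Relative roughness ε/D = 7.8e-05/0.409 = 0.000191. Haaland: 1/√f = -1.8 log₁₀[(0.000191/3.7)^1.11 + 6.9/4.625e+04] = -1.8 log₁₀[1.74e-05 + 0.000149] = 6.801, so f = 0.02162.
Darcy-Weisbach: ΔP = f(L/D)(ρV²/2) = 0.02162·(1030/0.409)·(0.578·2.191²/2) = 0.02162·2518·1.387 = 75.54 Pa.
Q = ṁ/ρ = 0.1664/0.578 = 0.2879 m³/s.
Pumping power P = QΔP = 0.2879·75.54 = 21.75 W = 21.7 W.

P ≈ 21.7 W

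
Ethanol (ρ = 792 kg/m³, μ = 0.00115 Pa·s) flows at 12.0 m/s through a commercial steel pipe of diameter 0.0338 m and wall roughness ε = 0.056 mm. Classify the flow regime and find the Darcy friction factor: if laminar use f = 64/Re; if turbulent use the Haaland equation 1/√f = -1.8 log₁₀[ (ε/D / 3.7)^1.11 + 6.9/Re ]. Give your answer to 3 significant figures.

Re = ρVD/μ = 792·12·0.0338/0.00115 = 2.793e+05.
Re > 4000 → turbulent. ε/D = 5.6e-05/0.0338 = 0.00166; Haaland: 1/√f = -1.8 log₁₀[0.000192 + 2.47e-05] = 6.596, so f = 0.02298.

f ≈ 0.0230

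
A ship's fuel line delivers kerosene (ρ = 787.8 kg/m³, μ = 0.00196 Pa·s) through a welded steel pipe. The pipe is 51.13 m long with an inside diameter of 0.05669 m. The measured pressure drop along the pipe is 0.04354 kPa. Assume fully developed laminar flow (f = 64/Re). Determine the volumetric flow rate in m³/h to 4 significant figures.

Q ≈ 0.3965 m³/h

For laminar flow, f = 64/Re with Re = ρVD/μ, so Darcy-Weisbach reduces to ΔP = 32μLV/D². Solving for V: V = ΔP·D²/(32μL) = 43.54·(0.05669)²/(32·0.00196·51.13) = 0.04363 m/s.
Check: Re = ρVD/μ = 787.8·0.04363·0.05669/0.00196 = 994.2 < 2300, so the laminar assumption holds.
Q = V·A = 0.04363·(π/4·0.05669²) = 0.0001101 m³/s = 0.3965 m³/h.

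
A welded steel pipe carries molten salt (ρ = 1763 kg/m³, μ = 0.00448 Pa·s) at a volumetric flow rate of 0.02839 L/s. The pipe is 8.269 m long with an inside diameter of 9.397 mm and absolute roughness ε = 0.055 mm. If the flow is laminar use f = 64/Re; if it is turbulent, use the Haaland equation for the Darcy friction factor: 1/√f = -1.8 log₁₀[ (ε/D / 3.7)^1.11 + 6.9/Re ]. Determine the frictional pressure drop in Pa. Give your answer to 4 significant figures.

Q = 0.02839 L/s = 0.02839/1000 = 2.839e-05 m³/s.
Cross-sectional area A = πD²/4 = π(0.009397)²/4 = 6.935e-05 m²; mean velocity V = Q/A = 2.839e-05/6.935e-05 = 0.4094 m/s.
Reynolds number Re = ρVD/μ = 1763 · 0.4094 · 0.009397 / 0.00448 = 1514.
Re < 2300 → laminar flow, so f = 64/Re = 64/1514 = 0.04228 (the turbulent correlation is not needed).
Darcy-Weisbach: ΔP = f(L/D)(ρV²/2) = 0.04228·(8.269/0.009397)·(1763·0.4094²/2) = 0.04228·880·147.7 = 5495 Pa.

ΔP ≈ 5495 Pa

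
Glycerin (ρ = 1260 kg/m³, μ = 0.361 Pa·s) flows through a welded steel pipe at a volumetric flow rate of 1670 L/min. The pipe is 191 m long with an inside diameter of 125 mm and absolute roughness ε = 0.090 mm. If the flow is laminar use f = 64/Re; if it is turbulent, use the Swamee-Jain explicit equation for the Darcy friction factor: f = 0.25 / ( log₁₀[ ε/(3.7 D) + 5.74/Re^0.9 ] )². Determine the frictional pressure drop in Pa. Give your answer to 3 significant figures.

ΔP ≈ 320000 Pa

Q = 1670 L/min = 1670/60000 = 0.02783 m³/s.
Cross-sectional area A = πD²/4 = π(0.125)²/4 = 0.01227 m²; mean velocity V = Q/A = 0.02783/0.01227 = 2.268 m/s.
Reynolds number Re = ρVD/μ = 1260 · 2.268 · 0.125 / 0.361 = 989.5.
Re < 2300 → laminar flow, so f = 64/Re = 64/989.5 = 0.06468 (the turbulent correlation is not needed).
Darcy-Weisbach: ΔP = f(L/D)(ρV²/2) = 0.06468·(191/0.125)·(1260·2.268²/2) = 0.06468·1528·3241 = 3.203e+05 Pa.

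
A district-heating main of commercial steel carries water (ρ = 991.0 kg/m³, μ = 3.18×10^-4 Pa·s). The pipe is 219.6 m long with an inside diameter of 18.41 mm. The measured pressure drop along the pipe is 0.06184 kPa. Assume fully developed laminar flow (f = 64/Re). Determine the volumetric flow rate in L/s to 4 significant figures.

For laminar flow, f = 64/Re with Re = ρVD/μ, so Darcy-Weisbach reduces to ΔP = 32μLV/D². Solving for V: V = ΔP·D²/(32μL) = 61.84·(0.01841)²/(32·0.000318·219.6) = 0.009379 m/s.
Check: Re = ρVD/μ = 991·0.009379·0.01841/0.000318 = 538.1 < 2300, so the laminar assumption holds.
Q = V·A = 0.009379·(π/4·0.01841²) = 2.497e-06 m³/s = 0.002497 L/s.

Q ≈ 0.002497 L/s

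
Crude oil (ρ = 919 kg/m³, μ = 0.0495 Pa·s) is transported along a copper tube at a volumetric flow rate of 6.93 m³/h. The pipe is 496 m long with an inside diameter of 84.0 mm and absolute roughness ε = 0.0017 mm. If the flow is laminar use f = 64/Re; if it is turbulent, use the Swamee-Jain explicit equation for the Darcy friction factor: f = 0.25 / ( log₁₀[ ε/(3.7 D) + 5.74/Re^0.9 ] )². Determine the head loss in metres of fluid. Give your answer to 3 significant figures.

h_f ≈ 4.29 m

Q = 6.93 m³/h = 6.93/3600 = 0.001925 m³/s.
Cross-sectional area A = πD²/4 = π(0.084)²/4 = 0.005542 m²; mean velocity V = Q/A = 0.001925/0.005542 = 0.3474 m/s.
Reynolds number Re = ρVD/μ = 919 · 0.3474 · 0.084 / 0.0495 = 541.7.
Re < 2300 → laminar flow, so f = 64/Re = 64/541.7 = 0.1181 (the turbulent correlation is not needed).
Darcy-Weisbach: ΔP = f(L/D)(ρV²/2) = 0.1181·(496/0.084)·(919·0.3474²/2) = 0.1181·5905·55.44 = 3.868e+04 Pa.
Head loss h_f = ΔP/(ρg) = 3.868e+04/(919·9.81) = 4.29 m.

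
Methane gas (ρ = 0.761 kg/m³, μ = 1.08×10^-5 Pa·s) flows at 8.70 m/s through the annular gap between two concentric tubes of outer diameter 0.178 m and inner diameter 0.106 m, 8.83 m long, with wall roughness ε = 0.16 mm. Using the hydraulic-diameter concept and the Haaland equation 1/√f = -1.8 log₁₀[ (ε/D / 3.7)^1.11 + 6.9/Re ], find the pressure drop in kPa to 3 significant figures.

ΔP ≈ 0.0957 kPa

Hydraulic diameter D_h = 4A/P = D_o - D_i = 0.178 - 0.106 = 0.072 m.
Re = ρVD_h/μ = 0.761·8.7·0.072/1.08e-05 = 4.414e+04.
ε/D_h = 0.00016/0.072 = 0.00222; Haaland gives 1/√f = -1.8 log₁₀[0.000266+0.000156] = 6.075, so f = 0.0271.
ΔP = f(L/D_h)(ρV²/2) = 0.0271·8.83/0.072·28.8 = 95.72 Pa.
ΔP = 0.0957 kPa.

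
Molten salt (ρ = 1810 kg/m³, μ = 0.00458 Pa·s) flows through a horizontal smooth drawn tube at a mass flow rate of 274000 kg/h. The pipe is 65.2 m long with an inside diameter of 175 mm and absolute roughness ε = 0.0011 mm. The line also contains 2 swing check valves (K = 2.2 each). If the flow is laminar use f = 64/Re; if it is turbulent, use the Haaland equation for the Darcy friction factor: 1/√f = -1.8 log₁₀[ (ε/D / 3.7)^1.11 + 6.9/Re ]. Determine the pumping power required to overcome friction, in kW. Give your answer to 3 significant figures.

P ≈ 1.26 kW

ṁ = 274000 kg/h = 274000/3600 = 76.11 kg/s.
A = πD²/4 = π(0.175)²/4 = 0.02405 m²; mean velocity V = ṁ/(ρA) = 76.11/(1810 · 0.02405) = 1.748 m/s.
Reynolds number Re = ρVD/μ = 1810 · 1.748 · 0.175 / 0.00458 = 1.209e+05.
Re > 4000 → turbulent. Relative roughness ε/D = 1.1e-06/0.175 = 6.29e-06. Haaland: 1/√f = -1.8 log₁₀[(6.29e-06/3.7)^1.11 + 6.9/1.209e+05] = -1.8 log₁₀[3.94e-07 + 5.71e-05] = 7.633, so f = 0.01716.
Total minor-loss coefficient ΣK = 2·2.2 = 4.4.
ΔP = [f·L/D + ΣK]·(ρV²/2) = [0.01716·65.2/0.175 + 4.4]·(1810·1.748²/2) = [6.394 + 4.4]·2766 = 2.986e+04 Pa.
Q = ṁ/ρ = 76.11/1810 = 0.04205 m³/s.
Pumping power P = QΔP = 0.04205·2.986e+04 = 1256 W = 1.26 kW.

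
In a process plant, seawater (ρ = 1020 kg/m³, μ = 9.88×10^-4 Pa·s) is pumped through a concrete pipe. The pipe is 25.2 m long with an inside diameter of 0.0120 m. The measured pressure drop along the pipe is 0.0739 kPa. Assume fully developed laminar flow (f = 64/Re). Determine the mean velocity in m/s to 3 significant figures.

V ≈ 0.0134 m/s

For laminar flow, f = 64/Re with Re = ρVD/μ, so Darcy-Weisbach reduces to ΔP = 32μLV/D². Solving for V: V = ΔP·D²/(32μL) = 73.9·(0.012)²/(32·0.000988·25.2) = 0.01336 m/s.
Check: Re = ρVD/μ = 1020·0.01336·0.012/0.000988 = 165.5 < 2300, so the laminar assumption holds.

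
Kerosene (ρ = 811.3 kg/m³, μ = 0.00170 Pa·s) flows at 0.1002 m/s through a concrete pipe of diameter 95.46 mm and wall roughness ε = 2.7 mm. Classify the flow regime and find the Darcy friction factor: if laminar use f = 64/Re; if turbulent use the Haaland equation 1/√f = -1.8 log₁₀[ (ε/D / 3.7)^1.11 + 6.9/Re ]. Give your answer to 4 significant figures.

f ≈ 0.06245

Re = ρVD/μ = 811.3·0.1002·0.09546/0.0017 = 4565.
Re > 4000 → turbulent. ε/D = 0.0027/0.09546 = 0.0283; Haaland: 1/√f = -1.8 log₁₀[0.00447 + 0.00151] = 4.001, so f = 0.06245.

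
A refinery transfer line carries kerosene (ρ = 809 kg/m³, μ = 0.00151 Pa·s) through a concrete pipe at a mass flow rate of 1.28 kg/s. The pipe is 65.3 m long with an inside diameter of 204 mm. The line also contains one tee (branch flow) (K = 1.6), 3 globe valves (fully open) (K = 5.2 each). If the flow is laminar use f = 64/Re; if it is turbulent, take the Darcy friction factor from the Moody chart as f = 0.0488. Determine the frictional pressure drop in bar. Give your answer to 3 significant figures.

ΔP ≈ 3.11×10^-4 bar

A = πD²/4 = π(0.204)²/4 = 0.03269 m²; mean velocity V = ṁ/(ρA) = 1.28/(809 · 0.03269) = 0.04841 m/s.
Reynolds number Re = ρVD/μ = 809 · 0.04841 · 0.204 / 0.00151 = 5291.
Re > 4000 → turbulent; use the Moody-chart value f = 0.0488.
Total minor-loss coefficient ΣK = 1·1.6 + 3·5.2 = 17.2.
ΔP = [f·L/D + ΣK]·(ρV²/2) = [0.0488·65.3/0.204 + 17.2]·(809·0.04841²/2) = [15.62 + 17.2]·0.9479 = 31.11 Pa.
ΔP = 31.11 Pa = 3.11×10^-4 bar.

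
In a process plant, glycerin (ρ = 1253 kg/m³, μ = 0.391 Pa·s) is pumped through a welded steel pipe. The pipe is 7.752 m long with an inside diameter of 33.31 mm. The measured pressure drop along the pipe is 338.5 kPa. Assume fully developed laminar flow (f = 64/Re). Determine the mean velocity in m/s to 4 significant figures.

V ≈ 3.872 m/s

For laminar flow, f = 64/Re with Re = ρVD/μ, so Darcy-Weisbach reduces to ΔP = 32μLV/D². Solving for V: V = ΔP·D²/(32μL) = 3.385e+05·(0.03331)²/(32·0.391·7.752) = 3.872 m/s.
Check: Re = ρVD/μ = 1253·3.872·0.03331/0.391 = 413.3 < 2300, so the laminar assumption holds.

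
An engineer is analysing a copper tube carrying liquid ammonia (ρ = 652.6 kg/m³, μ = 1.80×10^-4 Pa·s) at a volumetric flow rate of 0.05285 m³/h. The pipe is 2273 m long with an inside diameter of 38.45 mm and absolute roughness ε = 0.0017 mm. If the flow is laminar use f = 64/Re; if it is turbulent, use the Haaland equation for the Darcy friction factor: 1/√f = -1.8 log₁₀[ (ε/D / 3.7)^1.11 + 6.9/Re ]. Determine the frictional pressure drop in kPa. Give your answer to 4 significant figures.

ΔP ≈ 0.1120 kPa

Q = 0.05285 m³/h = 0.05285/3600 = 1.468e-05 m³/s.
Cross-sectional area A = πD²/4 = π(0.03845)²/4 = 0.001161 m²; mean velocity V = Q/A = 1.468e-05/0.001161 = 0.01264 m/s.
Reynolds number Re = ρVD/μ = 652.6 · 0.01264 · 0.03845 / 0.00018 = 1763.
Re < 2300 → laminar flow, so f = 64/Re = 64/1763 = 0.03631 (the turbulent correlation is not needed).
Darcy-Weisbach: ΔP = f(L/D)(ρV²/2) = 0.03631·(2273/0.03845)·(652.6·0.01264²/2) = 0.03631·5.912e+04·0.05216 = 112 Pa.
ΔP = 112 Pa = 0.1120 kPa.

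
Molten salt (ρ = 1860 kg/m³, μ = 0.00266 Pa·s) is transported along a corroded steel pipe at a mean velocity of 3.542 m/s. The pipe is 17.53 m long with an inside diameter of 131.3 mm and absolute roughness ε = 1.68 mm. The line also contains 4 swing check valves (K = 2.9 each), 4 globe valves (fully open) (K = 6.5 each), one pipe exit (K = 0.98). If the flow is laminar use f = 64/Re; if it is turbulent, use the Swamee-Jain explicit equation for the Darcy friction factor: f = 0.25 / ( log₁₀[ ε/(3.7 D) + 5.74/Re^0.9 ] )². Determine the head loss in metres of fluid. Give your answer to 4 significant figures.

h_f ≈ 28.22 m

Reynolds number Re = ρVD/μ = 1860 · 3.542 · 0.1313 / 0.00266 = 3.252e+05.
Re > 4000 → turbulent. Relative roughness ε/D = 0.00168/0.1313 = 0.0128. Swamee-Jain: f = 0.25/(log₁₀[0.0128/3.7 + 5.74/3.252e+05^0.9])² = 0.25/(log₁₀[0.00346 + 6.28e-05])² = 0.25/(-2.453)² = 0.04154.
Total minor-loss coefficient ΣK = 4·2.9 + 4·6.5 + 1·0.98 = 38.6.
ΔP = [f·L/D + ΣK]·(ρV²/2) = [0.04154·17.53/0.1313 + 38.6]·(1860·3.542²/2) = [5.546 + 38.6]·1.167e+04 = 5.148e+05 Pa.
Head loss h_f = ΔP/(ρg) = 5.148e+05/(1860·9.81) = 28.22 m.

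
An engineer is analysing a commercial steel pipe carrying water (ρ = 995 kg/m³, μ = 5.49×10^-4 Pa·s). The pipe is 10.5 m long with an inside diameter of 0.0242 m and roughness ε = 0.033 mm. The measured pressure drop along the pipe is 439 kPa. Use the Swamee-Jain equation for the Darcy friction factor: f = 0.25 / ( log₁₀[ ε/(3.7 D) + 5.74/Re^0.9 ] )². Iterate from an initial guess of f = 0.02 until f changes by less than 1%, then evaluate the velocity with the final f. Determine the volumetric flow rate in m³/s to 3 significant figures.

Q ≈ 0.00443 m³/s

Rearranging Darcy-Weisbach: V = √(2·ΔP·D/(f·L·ρ)). With ε/D = 3.3e-05/0.0242 = 0.00136, iterate starting from f = 0.02:
  f = 0.02 → V = √(2·4.39e+05·0.0242/(0.02·10.5·995)) = 10.08 m/s; Re = ρVD/μ = 4.423e+05; f → 0.02187
  f = 0.02187 → V = 9.642 m/s; Re = 4.229e+05; f → 0.0219
Converged (Δf/f < 1%). With the final f = 0.0219: V = √(2·4.39e+05·0.0242/(0.0219·10.5·995)) = 9.637 m/s.
Q = V·A = 9.637·(π/4·0.0242²) = 0.004432 m³/s = 0.00443 m³/s.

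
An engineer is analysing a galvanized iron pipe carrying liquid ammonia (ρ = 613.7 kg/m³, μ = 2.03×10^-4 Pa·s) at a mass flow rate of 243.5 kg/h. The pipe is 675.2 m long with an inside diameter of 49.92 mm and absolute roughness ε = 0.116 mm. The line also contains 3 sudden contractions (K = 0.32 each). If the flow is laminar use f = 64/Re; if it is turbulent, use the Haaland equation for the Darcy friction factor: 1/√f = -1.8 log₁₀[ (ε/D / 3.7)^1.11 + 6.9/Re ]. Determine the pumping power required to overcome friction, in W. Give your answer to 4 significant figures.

ṁ = 243.5 kg/h = 243.5/3600 = 0.06764 kg/s.
A = πD²/4 = π(0.04992)²/4 = 0.001957 m²; mean velocity V = ṁ/(ρA) = 0.06764/(613.7 · 0.001957) = 0.05631 m/s.
Reynolds number Re = ρVD/μ = 613.7 · 0.05631 · 0.04992 / 0.000203 = 8498.
Re > 4000 → turbulent. Relative roughness ε/D = 0.000116/0.04992 = 0.00232. Haaland: 1/√f = -1.8 log₁₀[(0.00232/3.7)^1.11 + 6.9/8498] = -1.8 log₁₀[0.000279 + 0.000812] = 5.332, so f = 0.03518.
Total minor-loss coefficient ΣK = 3·0.32 = 0.96.
ΔP = [f·L/D + ΣK]·(ρV²/2) = [0.03518·675.2/0.04992 + 0.96]·(613.7·0.05631²/2) = [475.8 + 0.96]·0.973 = 463.9 Pa.
Q = ṁ/ρ = 0.06764/613.7 = 0.0001102 m³/s.
Pumping power P = QΔP = 0.0001102·463.9 = 0.051126 W = 0.05113 W.

P ≈ 0.05113 W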